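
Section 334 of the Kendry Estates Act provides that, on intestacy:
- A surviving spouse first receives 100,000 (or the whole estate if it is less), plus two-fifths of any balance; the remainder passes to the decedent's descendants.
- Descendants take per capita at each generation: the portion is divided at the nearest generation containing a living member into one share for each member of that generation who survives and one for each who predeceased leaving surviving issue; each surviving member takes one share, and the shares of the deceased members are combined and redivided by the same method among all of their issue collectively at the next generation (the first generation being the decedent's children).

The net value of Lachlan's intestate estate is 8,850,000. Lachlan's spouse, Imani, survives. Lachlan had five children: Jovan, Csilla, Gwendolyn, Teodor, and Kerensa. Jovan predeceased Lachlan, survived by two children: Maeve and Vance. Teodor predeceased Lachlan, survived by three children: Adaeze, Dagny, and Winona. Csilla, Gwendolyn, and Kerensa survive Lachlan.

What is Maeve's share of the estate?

Imani first takes 100,000, leaving a balance of 8,750,000. Imani then takes two-fifths of the balance (3,500,000), for a total of 3,600,000. The remaining 5,250,000 passes to the descendants.
The descendants' portion (5,250,000) is divided at the children's generation into 5 shares of 1,050,000. Csilla, Gwendolyn, and Kerensa each take 1,050,000. The 2 shares of the deceased (Jovan and Teodor) are combined into a pool of 2,100,000.
That pool (2,100,000) is divided at the grandchildren's generation equally among Maeve, Vance, Adaeze, Dagny, and Winona: 420,000 each.

Maeve receives 420,000.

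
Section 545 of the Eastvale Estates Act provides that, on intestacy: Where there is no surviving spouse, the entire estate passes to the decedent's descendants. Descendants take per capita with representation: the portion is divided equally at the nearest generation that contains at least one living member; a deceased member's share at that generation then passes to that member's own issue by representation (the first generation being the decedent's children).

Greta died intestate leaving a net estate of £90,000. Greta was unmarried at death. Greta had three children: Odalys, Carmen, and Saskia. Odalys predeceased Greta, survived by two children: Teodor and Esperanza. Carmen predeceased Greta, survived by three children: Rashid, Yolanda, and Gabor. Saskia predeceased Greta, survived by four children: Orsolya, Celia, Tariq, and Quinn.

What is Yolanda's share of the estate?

The entire £90,000 passes to the descendants.
No child survives, so the initial division is made at the grandchildren's generation.
That amount (£90,000) is divided into 9 shares of £10,000: Teodor, Esperanza, Rashid, Yolanda, Gabor, Orsolya, Celia, Tariq, and Quinn each take £10,000.

Yolanda receives £10,000.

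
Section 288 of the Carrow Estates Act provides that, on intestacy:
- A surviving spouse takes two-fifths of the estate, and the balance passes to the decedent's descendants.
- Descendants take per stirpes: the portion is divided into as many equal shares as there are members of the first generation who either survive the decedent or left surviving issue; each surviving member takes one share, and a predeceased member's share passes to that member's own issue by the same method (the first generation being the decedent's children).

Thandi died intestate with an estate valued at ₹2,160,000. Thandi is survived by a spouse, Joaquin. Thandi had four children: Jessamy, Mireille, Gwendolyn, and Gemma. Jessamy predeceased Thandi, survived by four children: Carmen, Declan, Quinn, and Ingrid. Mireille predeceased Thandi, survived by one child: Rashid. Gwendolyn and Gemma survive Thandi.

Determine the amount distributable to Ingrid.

Ingrid receives ₹81,000.

Joaquin takes two-fifths of ₹2,160,000 = ₹864,000. The remaining ₹1,296,000 passes to the descendants.
The descendants' portion (₹1,296,000) is divided into 4 shares of ₹324,000: Gwendolyn and Gemma each take ₹324,000; Jessamy's ₹324,000 share passes to Jessamy's issue; Mireille's ₹324,000 share passes to Mireille's issue.
Jessamy's share (₹324,000) is divided into 4 shares of ₹81,000: Carmen, Declan, Quinn, and Ingrid each take ₹81,000.
Mireille's share (₹324,000) passes entirely to Rashid.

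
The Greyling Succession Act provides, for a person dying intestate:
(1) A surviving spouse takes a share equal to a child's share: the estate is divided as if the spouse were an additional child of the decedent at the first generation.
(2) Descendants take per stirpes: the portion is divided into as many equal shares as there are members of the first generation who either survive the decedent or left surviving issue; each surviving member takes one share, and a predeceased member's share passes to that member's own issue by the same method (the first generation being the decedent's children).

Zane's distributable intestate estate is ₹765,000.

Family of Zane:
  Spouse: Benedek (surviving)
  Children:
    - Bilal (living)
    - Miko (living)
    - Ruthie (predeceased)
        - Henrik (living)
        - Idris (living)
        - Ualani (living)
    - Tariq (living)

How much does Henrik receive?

The spouse counts as an additional share at the children's level, so there are 5 primary shares of ₹153,000. Benedek takes one such share (₹153,000).
The children's combined portion (₹612,000) is divided into 4 shares of ₹153,000: Bilal, Miko, and Tariq each take ₹153,000; Ruthie's ₹153,000 share passes to Ruthie's issue.
Ruthie's share (₹153,000) is divided into 3 shares of ₹51,000: Henrik, Idris, and Ualani each take ₹51,000.

Henrik receives ₹51,000.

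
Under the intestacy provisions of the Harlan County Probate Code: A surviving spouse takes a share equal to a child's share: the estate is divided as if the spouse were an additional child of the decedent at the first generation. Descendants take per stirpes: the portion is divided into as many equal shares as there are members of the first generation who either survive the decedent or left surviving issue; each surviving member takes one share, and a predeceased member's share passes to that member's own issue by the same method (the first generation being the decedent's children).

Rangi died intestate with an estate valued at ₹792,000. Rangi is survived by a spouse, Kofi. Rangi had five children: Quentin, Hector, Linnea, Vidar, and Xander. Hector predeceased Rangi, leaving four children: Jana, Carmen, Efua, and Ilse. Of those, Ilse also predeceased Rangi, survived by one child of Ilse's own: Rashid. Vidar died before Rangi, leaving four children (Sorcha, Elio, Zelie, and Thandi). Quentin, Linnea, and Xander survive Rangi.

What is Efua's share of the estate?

The spouse counts as an additional share at the children's level, so there are 6 primary shares of ₹132,000. Kofi takes one such share (₹132,000).
The children's combined portion (₹660,000) is divided into 5 shares of ₹132,000: Quentin, Linnea, and Xander each take ₹132,000; Hector's ₹132,000 share passes to Hector's issue; Vidar's ₹132,000 share passes to Vidar's issue.
Hector's share (₹132,000) is divided into 4 shares of ₹33,000: Jana, Carmen, and Efua each take ₹33,000; Ilse's ₹33,000 share passes to Ilse's issue.
Ilse's share (₹33,000) passes entirely to Rashid.
Vidar's share (₹132,000) is divided into 4 shares of ₹33,000: Sorcha, Elio, Zelie, and Thandi each take ₹33,000.

Efua receives ₹33,000.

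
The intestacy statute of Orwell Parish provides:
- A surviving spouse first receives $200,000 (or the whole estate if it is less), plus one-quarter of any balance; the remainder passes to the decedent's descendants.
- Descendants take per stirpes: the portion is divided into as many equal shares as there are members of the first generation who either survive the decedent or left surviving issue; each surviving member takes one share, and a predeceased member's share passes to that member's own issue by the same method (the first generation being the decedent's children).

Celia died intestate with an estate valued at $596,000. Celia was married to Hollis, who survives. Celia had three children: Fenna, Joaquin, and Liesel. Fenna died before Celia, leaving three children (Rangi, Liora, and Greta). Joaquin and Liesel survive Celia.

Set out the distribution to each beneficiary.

Hollis first takes $200,000, leaving a balance of $396,000. Hollis then takes one-quarter of the balance ($99,000), for a total of $299,000. The remaining $297,000 passes to the descendants.
The descendants' portion ($297,000) is divided into 3 shares of $99,000: Joaquin and Liesel each take $99,000; Fenna's $99,000 share passes to Fenna's issue.
Fenna's share ($99,000) is divided into 3 shares of $33,000: Rangi, Liora, and Greta each take $33,000.

Hollis: $299,000; Rangi: $33,000; Liora: $33,000; Greta: $33,000; Joaquin: $99,000; Liesel: $99,000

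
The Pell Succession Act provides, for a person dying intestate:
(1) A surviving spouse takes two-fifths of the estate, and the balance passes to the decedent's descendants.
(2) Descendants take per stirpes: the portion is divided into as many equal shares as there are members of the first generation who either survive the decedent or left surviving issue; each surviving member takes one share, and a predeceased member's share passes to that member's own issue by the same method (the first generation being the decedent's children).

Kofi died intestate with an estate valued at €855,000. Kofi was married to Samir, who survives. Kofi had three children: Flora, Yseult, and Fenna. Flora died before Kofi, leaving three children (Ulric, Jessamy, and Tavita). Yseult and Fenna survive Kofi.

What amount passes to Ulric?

Samir takes two-fifths of €855,000 = €342,000. The remaining €513,000 passes to the descendants.
The descendants' portion (€513,000) is divided into 3 shares of €171,000: Yseult and Fenna each take €171,000; Flora's €171,000 share passes to Flora's issue.
Flora's share (€171,000) is divided into 3 shares of €57,000: Ulric, Jessamy, and Tavita each take €57,000.

Ulric receives €57,000.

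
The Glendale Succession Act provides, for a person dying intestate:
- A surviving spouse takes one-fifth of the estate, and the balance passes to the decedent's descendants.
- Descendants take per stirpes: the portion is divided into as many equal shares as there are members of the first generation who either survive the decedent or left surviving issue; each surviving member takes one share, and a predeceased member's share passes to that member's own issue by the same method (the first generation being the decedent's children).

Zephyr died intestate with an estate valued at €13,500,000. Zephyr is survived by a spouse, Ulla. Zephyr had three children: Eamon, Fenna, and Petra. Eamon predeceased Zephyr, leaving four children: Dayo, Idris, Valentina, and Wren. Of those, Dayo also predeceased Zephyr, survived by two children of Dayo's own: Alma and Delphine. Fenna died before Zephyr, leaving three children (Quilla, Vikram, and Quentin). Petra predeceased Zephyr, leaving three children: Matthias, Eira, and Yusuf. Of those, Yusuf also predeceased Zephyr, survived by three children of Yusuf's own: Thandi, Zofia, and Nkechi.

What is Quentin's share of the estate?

Ulla takes one-fifth of €13,500,000 = €2,700,000. The remaining €10,800,000 passes to the descendants.
The descendants' portion (€10,800,000) is divided into 3 shares of €3,600,000: Eamon's €3,600,000 share passes to Eamon's issue; Fenna's €3,600,000 share passes to Fenna's issue; Petra's €3,600,000 share passes to Petra's issue.
Eamon's share (€3,600,000) is divided into 4 shares of €900,000: Idris, Valentina, and Wren each take €900,000; Dayo's €900,000 share passes to Dayo's issue.
Dayo's share (€900,000) is divided into 2 shares of €450,000: Alma and Delphine each take €450,000.
Fenna's share (€3,600,000) is divided into 3 shares of €1,200,000: Quilla, Vikram, and Quentin each take €1,200,000.
Petra's share (€3,600,000) is divided into 3 shares of €1,200,000: Matthias and Eira each take €1,200,000; Yusuf's €1,200,000 share passes to Yusuf's issue.
Yusuf's share (€1,200,000) is divided into 3 shares of €400,000: Thandi, Zofia, and Nkechi each take €400,000.

Quentin receives €1,200,000.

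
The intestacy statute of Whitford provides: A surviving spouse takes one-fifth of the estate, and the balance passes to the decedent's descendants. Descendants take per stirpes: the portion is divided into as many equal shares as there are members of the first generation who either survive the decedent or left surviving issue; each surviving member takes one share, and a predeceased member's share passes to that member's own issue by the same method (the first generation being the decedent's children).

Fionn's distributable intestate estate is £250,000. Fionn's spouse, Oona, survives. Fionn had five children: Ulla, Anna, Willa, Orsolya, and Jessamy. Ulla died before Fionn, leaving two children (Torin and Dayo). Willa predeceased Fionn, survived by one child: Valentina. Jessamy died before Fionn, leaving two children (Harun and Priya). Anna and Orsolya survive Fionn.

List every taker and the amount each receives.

Oona: £50,000; Torin: £20,000; Dayo: £20,000; Anna: £40,000; Valentina: £40,000; Orsolya: £40,000; Harun: £20,000; Priya: £20,000

Oona takes one-fifth of £250,000 = £50,000. The remaining £200,000 passes to the descendants.
The descendants' portion (£200,000) is divided into 5 shares of £40,000: Anna and Orsolya each take £40,000; Ulla's £40,000 share passes to Ulla's issue; Willa's £40,000 share passes to Willa's issue; Jessamy's £40,000 share passes to Jessamy's issue.
Ulla's share (£40,000) is divided into 2 shares of £20,000: Torin and Dayo each take £20,000.
Willa's share (£40,000) passes entirely to Valentina.
Jessamy's share (£40,000) is divided into 2 shares of £20,000: Harun and Priya each take £20,000.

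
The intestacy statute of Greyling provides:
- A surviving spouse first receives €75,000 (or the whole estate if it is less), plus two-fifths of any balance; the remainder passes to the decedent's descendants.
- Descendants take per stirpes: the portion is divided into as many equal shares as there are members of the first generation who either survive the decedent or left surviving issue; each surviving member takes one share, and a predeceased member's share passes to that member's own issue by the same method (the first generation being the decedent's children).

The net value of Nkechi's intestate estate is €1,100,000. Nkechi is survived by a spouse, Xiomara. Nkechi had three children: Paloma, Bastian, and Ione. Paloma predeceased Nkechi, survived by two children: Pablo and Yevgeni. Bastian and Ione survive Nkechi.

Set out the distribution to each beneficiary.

Xiomara: €485,000; Pablo: €102,500; Yevgeni: €102,500; Bastian: €205,000; Ione: €205,000

Xiomara first takes €75,000, leaving a balance of €1,025,000. Xiomara then takes two-fifths of the balance (€410,000), for a total of €485,000. The remaining €615,000 passes to the descendants.
The descendants' portion (€615,000) is divided into 3 shares of €205,000: Bastian and Ione each take €205,000; Paloma's €205,000 share passes to Paloma's issue.
Paloma's share (€205,000) is divided into 2 shares of €102,500: Pablo and Yevgeni each take €102,500.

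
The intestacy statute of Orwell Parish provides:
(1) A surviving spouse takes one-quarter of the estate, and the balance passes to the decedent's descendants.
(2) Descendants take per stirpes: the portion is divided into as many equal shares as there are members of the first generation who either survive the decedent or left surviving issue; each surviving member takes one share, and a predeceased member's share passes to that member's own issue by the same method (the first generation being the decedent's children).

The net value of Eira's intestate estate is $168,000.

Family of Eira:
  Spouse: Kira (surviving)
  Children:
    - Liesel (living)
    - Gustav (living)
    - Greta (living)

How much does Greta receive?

Greta receives $42,000.

Kira takes one-quarter of $168,000 = $42,000. The remaining $126,000 passes to the descendants.
The descendants' portion ($126,000) is divided into 3 shares of $42,000: Liesel, Gustav, and Greta each take $42,000.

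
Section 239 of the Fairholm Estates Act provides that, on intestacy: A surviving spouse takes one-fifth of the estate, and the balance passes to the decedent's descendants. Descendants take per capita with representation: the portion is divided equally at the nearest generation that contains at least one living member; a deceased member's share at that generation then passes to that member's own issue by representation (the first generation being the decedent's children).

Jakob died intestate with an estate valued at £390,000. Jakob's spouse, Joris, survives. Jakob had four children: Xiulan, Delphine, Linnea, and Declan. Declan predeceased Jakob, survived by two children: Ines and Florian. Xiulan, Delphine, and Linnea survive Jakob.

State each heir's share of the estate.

Joris takes one-fifth of £390,000 = £78,000. The remaining £312,000 passes to the descendants.
The descendants' portion (£312,000) is divided into 4 shares of £78,000: Xiulan, Delphine, and Linnea each take £78,000; Declan's £78,000 share passes to Declan's issue.
Declan's share (£78,000) is divided into 2 shares of £39,000: Ines and Florian each take £39,000.

Joris: £78,000; Xiulan: £78,000; Delphine: £78,000; Linnea: £78,000; Ines: £39,000; Florian: £39,000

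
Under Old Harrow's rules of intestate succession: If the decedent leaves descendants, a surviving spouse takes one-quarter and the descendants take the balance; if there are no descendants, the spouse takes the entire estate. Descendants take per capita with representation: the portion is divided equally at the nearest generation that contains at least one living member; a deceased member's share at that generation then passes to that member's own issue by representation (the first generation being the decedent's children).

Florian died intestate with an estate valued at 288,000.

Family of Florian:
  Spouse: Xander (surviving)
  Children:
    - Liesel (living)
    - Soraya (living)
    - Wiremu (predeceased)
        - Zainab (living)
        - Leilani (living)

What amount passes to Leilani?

Xander takes one-quarter of 288,000 = 72,000. The remaining 216,000 passes to the descendants.
The descendants' portion (216,000) is divided into 3 shares of 72,000: Liesel and Soraya each take 72,000; Wiremu's 72,000 share passes to Wiremu's issue.
Wiremu's share (72,000) is divided into 2 shares of 36,000: Zainab and Leilani each take 36,000.

Leilani receives 36,000.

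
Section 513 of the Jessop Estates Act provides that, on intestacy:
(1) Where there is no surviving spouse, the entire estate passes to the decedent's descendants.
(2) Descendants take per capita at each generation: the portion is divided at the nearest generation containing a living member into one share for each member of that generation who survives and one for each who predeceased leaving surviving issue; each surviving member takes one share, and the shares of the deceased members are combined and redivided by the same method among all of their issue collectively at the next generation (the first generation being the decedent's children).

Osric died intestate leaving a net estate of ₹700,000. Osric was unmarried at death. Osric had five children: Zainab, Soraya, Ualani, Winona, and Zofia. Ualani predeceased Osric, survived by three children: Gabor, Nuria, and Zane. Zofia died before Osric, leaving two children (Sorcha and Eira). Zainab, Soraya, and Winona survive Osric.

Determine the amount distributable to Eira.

The entire ₹700,000 passes to the descendants.
That amount (₹700,000) is divided at the children's generation into 5 shares of ₹140,000. Zainab, Soraya, and Winona each take ₹140,000. The 2 shares of the deceased (Ualani and Zofia) are combined into a pool of ₹280,000.
That pool (₹280,000) is divided at the grandchildren's generation equally among Gabor, Nuria, Zane, Sorcha, and Eira: ₹56,000 each.

Eira receives ₹56,000.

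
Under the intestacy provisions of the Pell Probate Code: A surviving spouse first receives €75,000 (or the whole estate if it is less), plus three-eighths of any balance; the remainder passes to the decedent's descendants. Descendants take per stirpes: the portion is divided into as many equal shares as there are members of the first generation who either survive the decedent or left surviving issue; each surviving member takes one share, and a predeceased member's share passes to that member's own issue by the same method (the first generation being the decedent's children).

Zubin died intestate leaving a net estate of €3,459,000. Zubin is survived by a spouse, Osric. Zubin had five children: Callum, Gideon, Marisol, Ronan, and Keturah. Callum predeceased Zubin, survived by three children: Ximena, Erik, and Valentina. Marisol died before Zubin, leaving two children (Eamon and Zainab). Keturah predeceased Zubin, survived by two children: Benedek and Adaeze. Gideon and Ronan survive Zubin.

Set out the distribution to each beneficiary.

Osric: €1,344,000; Ximena: €141,000; Erik: €141,000; Valentina: €141,000; Gideon: €423,000; Eamon: €211,500; Zainab: €211,500; Ronan: €423,000; Benedek: €211,500; Adaeze: €211,500

Osric first takes €75,000, leaving a balance of €3,384,000. Osric then takes three-eighths of the balance (€1,269,000), for a total of €1,344,000. The remaining €2,115,000 passes to the descendants.
The descendants' portion (€2,115,000) is divided into 5 shares of €423,000: Gideon and Ronan each take €423,000; Callum's €423,000 share passes to Callum's issue; Marisol's €423,000 share passes to Marisol's issue; Keturah's €423,000 share passes to Keturah's issue.
Callum's share (€423,000) is divided into 3 shares of €141,000: Ximena, Erik, and Valentina each take €141,000.
Marisol's share (€423,000) is divided into 2 shares of €211,500: Eamon and Zainab each take €211,500.
Keturah's share (€423,000) is divided into 2 shares of €211,500: Benedek and Adaeze each take €211,500.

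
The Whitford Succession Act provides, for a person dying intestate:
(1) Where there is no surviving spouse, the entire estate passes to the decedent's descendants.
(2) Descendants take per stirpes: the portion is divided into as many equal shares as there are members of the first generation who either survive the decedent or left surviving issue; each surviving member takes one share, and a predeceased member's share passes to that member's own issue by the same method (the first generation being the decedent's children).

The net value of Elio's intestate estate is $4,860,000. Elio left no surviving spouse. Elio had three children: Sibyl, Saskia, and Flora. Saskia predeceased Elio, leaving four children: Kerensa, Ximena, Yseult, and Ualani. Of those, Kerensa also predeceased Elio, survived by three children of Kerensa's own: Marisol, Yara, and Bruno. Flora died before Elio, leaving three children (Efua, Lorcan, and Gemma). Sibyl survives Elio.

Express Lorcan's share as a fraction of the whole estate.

The entire $4,860,000 passes to the descendants.
That amount ($4,860,000) is divided into 3 shares of $1,620,000: Sibyl takes $1,620,000; Saskia's $1,620,000 share passes to Saskia's issue; Flora's $1,620,000 share passes to Flora's issue.
Saskia's share ($1,620,000) is divided into 4 shares of $405,000: Ximena, Yseult, and Ualani each take $405,000; Kerensa's $405,000 share passes to Kerensa's issue.
Kerensa's share ($405,000) is divided into 3 shares of $135,000: Marisol, Yara, and Bruno each take $135,000.
Flora's share ($1,620,000) is divided into 3 shares of $540,000: Efua, Lorcan, and Gemma each take $540,000.

Lorcan receives 1/9 of the estate.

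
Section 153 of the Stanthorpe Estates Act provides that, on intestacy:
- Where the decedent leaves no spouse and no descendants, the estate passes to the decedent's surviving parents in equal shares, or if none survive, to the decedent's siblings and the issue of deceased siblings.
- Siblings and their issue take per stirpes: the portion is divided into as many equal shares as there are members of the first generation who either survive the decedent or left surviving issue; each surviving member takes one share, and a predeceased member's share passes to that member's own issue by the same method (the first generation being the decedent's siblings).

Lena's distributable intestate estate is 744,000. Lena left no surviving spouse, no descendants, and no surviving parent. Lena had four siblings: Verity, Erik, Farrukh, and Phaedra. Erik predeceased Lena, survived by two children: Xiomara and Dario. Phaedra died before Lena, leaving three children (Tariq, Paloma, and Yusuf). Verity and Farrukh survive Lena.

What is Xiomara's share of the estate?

Xiomara receives 93,000.

The entire 744,000 passes to the siblings and their issue.
That amount (744,000) is divided into 4 shares of 186,000: Verity and Farrukh each take 186,000; Erik's 186,000 share passes to Erik's issue; Phaedra's 186,000 share passes to Phaedra's issue.
Erik's share (186,000) is divided into 2 shares of 93,000: Xiomara and Dario each take 93,000.
Phaedra's share (186,000) is divided into 3 shares of 62,000: Tariq, Paloma, and Yusuf each take 62,000.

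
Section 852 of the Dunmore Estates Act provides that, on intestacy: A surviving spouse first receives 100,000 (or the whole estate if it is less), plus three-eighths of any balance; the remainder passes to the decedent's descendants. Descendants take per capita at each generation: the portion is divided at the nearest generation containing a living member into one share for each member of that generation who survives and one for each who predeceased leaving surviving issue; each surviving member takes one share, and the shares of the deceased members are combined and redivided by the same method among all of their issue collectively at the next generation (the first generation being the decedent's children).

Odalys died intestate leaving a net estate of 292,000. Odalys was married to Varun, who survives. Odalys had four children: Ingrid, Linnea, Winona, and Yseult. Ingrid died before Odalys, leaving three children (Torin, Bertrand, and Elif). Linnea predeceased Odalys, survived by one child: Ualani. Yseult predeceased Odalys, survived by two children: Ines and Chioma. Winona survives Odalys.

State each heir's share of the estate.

Varun: 172,000; Torin: 15,000; Bertrand: 15,000; Elif: 15,000; Ualani: 15,000; Winona: 30,000; Ines: 15,000; Chioma: 15,000

Varun first takes 100,000, leaving a balance of 192,000. Varun then takes three-eighths of the balance (72,000), for a total of 172,000. The remaining 120,000 passes to the descendants.
The descendants' portion (120,000) is divided at the children's generation into 4 shares of 30,000. Winona takes 30,000. The 3 shares of the deceased (Ingrid, Linnea, and Yseult) are combined into a pool of 90,000.
That pool (90,000) is divided at the grandchildren's generation equally among Torin, Bertrand, Elif, Ualani, Ines, and Chioma: 15,000 each.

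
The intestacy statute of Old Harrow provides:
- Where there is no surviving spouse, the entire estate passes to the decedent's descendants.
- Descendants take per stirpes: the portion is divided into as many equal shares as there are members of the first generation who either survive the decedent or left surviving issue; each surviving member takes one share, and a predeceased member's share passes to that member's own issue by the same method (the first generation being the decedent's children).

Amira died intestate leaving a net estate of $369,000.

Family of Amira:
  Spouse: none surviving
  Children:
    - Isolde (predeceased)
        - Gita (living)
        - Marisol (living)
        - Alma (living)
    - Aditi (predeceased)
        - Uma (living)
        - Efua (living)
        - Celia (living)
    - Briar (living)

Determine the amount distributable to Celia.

The entire $369,000 passes to the descendants.
That amount ($369,000) is divided into 3 shares of $123,000: Briar takes $123,000; Isolde's $123,000 share passes to Isolde's issue; Aditi's $123,000 share passes to Aditi's issue.
Isolde's share ($123,000) is divided into 3 shares of $41,000: Gita, Marisol, and Alma each take $41,000.
Aditi's share ($123,000) is divided into 3 shares of $41,000: Uma, Efua, and Celia each take $41,000.

Celia receives $41,000.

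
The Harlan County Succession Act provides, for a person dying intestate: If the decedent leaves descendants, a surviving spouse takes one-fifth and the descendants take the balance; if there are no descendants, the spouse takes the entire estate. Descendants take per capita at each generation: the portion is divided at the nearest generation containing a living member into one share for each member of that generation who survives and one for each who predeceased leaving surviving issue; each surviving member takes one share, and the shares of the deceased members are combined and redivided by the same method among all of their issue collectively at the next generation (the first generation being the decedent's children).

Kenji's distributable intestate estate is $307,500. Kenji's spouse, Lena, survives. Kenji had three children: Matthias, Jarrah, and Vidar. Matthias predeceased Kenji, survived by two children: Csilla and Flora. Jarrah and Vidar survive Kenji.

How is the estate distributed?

Lena: $61,500; Csilla: $41,000; Flora: $41,000; Jarrah: $82,000; Vidar: $82,000

Lena takes one-fifth of $307,500 = $61,500. The remaining $246,000 passes to the descendants.
The descendants' portion ($246,000) is divided at the children's generation into 3 shares of $82,000. Jarrah and Vidar each take $82,000. The remaining share for the deceased Matthias ($82,000) is carried to the next generation.
That pool ($82,000) is divided at the grandchildren's generation equally among Csilla and Flora: $41,000 each.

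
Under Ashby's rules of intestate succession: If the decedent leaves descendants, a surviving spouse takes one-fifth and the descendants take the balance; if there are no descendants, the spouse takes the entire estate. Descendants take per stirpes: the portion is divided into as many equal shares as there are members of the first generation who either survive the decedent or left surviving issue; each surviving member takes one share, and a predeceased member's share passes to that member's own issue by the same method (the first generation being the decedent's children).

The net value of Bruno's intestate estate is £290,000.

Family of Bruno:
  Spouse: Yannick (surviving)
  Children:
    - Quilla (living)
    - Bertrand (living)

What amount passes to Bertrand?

Bertrand receives £116,000.

Yannick takes one-fifth of £290,000 = £58,000. The remaining £232,000 passes to the descendants.
The descendants' portion (£232,000) is divided into 2 shares of £116,000: Quilla and Bertrand each take £116,000.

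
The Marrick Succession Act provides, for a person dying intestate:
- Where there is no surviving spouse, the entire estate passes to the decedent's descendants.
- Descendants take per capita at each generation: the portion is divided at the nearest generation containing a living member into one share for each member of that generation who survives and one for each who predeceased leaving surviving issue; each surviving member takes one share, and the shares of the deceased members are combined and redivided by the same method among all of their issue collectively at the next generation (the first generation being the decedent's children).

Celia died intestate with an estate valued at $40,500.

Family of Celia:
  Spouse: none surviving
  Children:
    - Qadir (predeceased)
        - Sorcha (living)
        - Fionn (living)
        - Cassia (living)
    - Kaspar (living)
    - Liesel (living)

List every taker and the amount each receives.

The entire $40,500 passes to the descendants.
That amount ($40,500) is divided at the children's generation into 3 shares of $13,500. Kaspar and Liesel each take $13,500. The remaining share for the deceased Qadir ($13,500) is carried to the next generation.
That pool ($13,500) is divided at the grandchildren's generation equally among Sorcha, Fionn, and Cassia: $4,500 each.

Sorcha: $4,500; Fionn: $4,500; Cassia: $4,500; Kaspar: $13,500; Liesel: $13,500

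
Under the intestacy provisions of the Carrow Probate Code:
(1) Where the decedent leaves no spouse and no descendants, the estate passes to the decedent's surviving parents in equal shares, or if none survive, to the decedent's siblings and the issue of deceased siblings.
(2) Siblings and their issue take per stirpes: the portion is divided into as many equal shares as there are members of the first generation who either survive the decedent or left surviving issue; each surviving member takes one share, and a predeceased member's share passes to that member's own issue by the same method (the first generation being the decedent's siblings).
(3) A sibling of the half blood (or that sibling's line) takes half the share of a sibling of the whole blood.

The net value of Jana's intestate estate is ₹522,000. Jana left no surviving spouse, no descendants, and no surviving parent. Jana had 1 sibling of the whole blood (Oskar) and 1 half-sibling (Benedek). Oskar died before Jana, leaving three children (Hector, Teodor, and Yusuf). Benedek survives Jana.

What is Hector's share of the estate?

The entire ₹522,000 passes to the siblings and their issue.
Counting each half-blood sibling's line as half a unit, there are 3/2 units in ₹522,000, so one unit is ₹348,000. Whole-blood lines (Oskar) take ₹348,000 each; half-blood lines (Benedek) take ₹174,000 each.
Oskar's share (₹348,000) is divided into 3 shares of ₹116,000: Hector, Teodor, and Yusuf each take ₹116,000.

Hector receives ₹116,000.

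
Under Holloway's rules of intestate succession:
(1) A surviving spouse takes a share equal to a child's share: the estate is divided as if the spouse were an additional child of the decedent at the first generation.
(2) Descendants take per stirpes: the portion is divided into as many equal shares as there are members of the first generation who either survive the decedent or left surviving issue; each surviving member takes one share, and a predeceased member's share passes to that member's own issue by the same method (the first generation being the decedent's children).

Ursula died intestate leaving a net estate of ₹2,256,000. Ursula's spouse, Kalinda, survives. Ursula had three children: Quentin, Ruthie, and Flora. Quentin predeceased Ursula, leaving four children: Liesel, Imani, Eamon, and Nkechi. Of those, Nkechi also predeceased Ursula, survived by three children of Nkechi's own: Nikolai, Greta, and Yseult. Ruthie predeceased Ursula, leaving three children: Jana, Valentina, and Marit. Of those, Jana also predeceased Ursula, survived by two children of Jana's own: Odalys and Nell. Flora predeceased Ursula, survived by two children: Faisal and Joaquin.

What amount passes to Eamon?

Eamon receives ₹141,000.

The spouse counts as an additional share at the children's level, so there are 4 primary shares of ₹564,000. Kalinda takes one such share (₹564,000).
The children's combined portion (₹1,692,000) is divided into 3 shares of ₹564,000: Quentin's ₹564,000 share passes to Quentin's issue; Ruthie's ₹564,000 share passes to Ruthie's issue; Flora's ₹564,000 share passes to Flora's issue.
Quentin's share (₹564,000) is divided into 4 shares of ₹141,000: Liesel, Imani, and Eamon each take ₹141,000; Nkechi's ₹141,000 share passes to Nkechi's issue.
Nkechi's share (₹141,000) is divided into 3 shares of ₹47,000: Nikolai, Greta, and Yseult each take ₹47,000.
Ruthie's share (₹564,000) is divided into 3 shares of ₹188,000: Valentina and Marit each take ₹188,000; Jana's ₹188,000 share passes to Jana's issue.
Jana's share (₹188,000) is divided into 2 shares of ₹94,000: Odalys and Nell each take ₹94,000.
Flora's share (₹564,000) is divided into 2 shares of ₹282,000: Faisal and Joaquin each take ₹282,000.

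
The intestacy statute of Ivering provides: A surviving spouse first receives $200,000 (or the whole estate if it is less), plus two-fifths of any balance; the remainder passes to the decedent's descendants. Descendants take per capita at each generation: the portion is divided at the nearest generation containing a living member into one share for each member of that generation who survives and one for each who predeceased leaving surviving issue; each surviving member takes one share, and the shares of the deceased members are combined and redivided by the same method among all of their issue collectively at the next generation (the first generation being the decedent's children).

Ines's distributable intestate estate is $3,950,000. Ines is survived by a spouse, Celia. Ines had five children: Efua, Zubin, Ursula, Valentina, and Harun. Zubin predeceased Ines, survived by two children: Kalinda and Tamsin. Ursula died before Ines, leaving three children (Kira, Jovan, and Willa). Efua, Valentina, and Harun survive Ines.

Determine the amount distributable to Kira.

Celia first takes $200,000, leaving a balance of $3,750,000. Celia then takes two-fifths of the balance ($1,500,000), for a total of $1,700,000. The remaining $2,250,000 passes to the descendants.
The descendants' portion ($2,250,000) is divided at the children's generation into 5 shares of $450,000. Efua, Valentina, and Harun each take $450,000. The 2 shares of the deceased (Zubin and Ursula) are combined into a pool of $900,000.
That pool ($900,000) is divided at the grandchildren's generation equally among Kalinda, Tamsin, Kira, Jovan, and Willa: $180,000 each.

Kira receives $180,000.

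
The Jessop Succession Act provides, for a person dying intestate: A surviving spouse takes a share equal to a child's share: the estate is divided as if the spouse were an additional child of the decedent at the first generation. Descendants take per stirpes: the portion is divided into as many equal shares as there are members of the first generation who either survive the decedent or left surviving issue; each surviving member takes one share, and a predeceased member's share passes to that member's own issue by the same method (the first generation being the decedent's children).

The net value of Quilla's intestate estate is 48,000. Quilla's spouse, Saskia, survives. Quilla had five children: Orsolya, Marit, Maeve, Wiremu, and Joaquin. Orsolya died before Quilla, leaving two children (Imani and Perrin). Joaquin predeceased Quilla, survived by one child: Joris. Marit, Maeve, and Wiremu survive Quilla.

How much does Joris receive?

The spouse counts as an additional share at the children's level, so there are 6 primary shares of 8,000. Saskia takes one such share (8,000).
The children's combined portion (40,000) is divided into 5 shares of 8,000: Marit, Maeve, and Wiremu each take 8,000; Orsolya's 8,000 share passes to Orsolya's issue; Joaquin's 8,000 share passes to Joaquin's issue.
Orsolya's share (8,000) is divided into 2 shares of 4,000: Imani and Perrin each take 4,000.
Joaquin's share (8,000) passes entirely to Joris.

Joris receives 8,000.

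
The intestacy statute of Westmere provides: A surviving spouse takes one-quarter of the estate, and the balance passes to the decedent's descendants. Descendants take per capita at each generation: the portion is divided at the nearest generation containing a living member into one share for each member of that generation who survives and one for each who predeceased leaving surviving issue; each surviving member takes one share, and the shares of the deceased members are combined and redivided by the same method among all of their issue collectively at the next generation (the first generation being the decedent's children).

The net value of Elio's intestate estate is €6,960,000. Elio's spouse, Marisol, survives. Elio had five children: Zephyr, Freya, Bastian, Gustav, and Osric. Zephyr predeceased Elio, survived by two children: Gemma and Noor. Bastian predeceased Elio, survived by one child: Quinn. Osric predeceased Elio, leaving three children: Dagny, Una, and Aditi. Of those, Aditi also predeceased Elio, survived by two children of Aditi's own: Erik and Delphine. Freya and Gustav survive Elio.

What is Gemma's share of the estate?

Gemma receives €522,000.

Marisol takes one-quarter of €6,960,000 = €1,740,000. The remaining €5,220,000 passes to the descendants.
The descendants' portion (€5,220,000) is divided at the children's generation into 5 shares of €1,044,000. Freya and Gustav each take €1,044,000. The 3 shares of the deceased (Zephyr, Bastian, and Osric) are combined into a pool of €3,132,000.
That pool (€3,132,000) is divided at the grandchildren's generation into 6 shares of €522,000. Gemma, Noor, Quinn, Dagny, and Una each take €522,000. The remaining share for the deceased Aditi (€522,000) is carried to the next generation.
That pool (€522,000) is divided at the great-grandchildren's generation equally among Erik and Delphine: €261,000 each.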